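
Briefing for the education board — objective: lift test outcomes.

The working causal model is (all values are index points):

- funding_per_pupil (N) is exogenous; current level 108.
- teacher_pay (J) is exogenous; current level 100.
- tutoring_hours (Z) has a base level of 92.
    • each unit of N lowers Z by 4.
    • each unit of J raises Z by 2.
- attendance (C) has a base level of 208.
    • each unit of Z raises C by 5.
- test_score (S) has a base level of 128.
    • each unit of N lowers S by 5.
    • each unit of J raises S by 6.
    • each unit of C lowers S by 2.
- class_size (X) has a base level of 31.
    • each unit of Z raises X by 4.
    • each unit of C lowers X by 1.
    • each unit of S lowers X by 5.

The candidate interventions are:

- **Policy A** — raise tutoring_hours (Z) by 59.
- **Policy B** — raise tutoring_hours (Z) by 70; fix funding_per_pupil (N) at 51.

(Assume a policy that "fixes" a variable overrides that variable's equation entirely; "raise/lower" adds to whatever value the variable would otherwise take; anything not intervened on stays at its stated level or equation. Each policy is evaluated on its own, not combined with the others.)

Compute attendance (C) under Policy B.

Policy B (Z + 70, N := 51):
  N = 51
  J = 100
  Z = 92 − 4·51 + 2·100 (+70 from intervention) = 158
  C = 208 + 5·158 = 998

998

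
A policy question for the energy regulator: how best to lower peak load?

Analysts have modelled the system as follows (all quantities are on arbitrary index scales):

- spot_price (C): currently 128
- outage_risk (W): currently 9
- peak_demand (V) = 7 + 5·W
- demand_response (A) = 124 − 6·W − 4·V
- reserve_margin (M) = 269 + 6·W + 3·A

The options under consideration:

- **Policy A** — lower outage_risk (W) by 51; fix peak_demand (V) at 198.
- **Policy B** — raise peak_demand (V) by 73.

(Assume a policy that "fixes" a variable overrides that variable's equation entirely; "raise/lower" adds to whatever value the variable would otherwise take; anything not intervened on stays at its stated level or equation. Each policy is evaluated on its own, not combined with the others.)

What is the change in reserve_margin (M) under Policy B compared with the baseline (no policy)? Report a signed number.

Baseline:
  W = 9
  V = 7 + 5·9 = 52
  A = 124 − 6·9 − 4·52 = -138
  M = 269 + 6·9 + 3·(-138) = -91
Policy B (V + 73):
  W = 9
  V = 7 + 5·9 (+73 from intervention) = 125
  A = 124 − 6·9 − 4·125 = -430
  M = 269 + 6·9 + 3·(-430) = -967
Change in M: -967 − (-91) = -876

-876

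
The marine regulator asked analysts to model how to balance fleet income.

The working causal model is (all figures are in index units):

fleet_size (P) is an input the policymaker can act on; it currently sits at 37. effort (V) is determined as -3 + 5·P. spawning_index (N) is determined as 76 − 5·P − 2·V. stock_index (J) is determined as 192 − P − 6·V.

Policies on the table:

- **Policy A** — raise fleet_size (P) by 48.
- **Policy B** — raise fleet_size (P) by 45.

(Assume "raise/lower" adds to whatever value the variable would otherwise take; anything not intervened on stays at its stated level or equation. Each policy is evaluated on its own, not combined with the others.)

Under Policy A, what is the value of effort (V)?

422

Policy A (P + 48):
  P = 37 + 48 = 85
  V = -3 + 5·85 = 422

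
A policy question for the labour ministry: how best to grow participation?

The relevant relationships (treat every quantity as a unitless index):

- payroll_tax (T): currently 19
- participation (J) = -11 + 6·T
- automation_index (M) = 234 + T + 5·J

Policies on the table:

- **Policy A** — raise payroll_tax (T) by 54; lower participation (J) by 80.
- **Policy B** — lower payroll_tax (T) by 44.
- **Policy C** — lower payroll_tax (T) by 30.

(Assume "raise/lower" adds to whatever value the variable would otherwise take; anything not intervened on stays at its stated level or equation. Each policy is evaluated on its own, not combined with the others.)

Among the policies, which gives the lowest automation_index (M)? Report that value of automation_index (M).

Policy A (T + 54, J − 80):
  T = 19 + 54 = 73
  J = -11 + 6·73 (−80 from intervention) = 347
  M = 234 + 73 + 5·347 = 2042
Policy B (T − 44):
  T = 19 − 44 = -25
  J = -11 + 6·(-25) = -161
  M = 234 + (-25) + 5·(-161) = -596
Policy C (T − 30):
  T = 19 − 30 = -11
  J = -11 + 6·(-11) = -77
  M = 234 + (-11) + 5·(-77) = -162
Comparing — Policy A: M=2042, Policy B: M=-596, Policy C: M=-162. Lowest is -596 (Policy B).

-596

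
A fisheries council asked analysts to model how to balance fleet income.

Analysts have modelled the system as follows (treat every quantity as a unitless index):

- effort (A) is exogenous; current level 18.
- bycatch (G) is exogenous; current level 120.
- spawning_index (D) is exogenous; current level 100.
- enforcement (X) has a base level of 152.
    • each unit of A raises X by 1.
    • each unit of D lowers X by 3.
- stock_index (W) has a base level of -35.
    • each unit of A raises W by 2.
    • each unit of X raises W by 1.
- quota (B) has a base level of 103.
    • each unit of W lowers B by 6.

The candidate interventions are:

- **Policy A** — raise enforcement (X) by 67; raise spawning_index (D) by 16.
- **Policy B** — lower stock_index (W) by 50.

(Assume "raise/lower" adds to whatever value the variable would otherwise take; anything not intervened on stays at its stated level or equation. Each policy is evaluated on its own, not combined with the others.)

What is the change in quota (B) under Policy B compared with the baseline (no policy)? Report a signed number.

300

Baseline:
  A = 18
  D = 100
  X = 152 + 18 − 3·100 = -130
  W = -35 + 2·18 + (-130) = -129
  B = 103 − 6·(-129) = 877
Policy B (W − 50):
  A = 18
  D = 100
  X = 152 + 18 − 3·100 = -130
  W = -35 + 2·18 + (-130) (−50 from intervention) = -179
  B = 103 − 6·(-179) = 1177
Change in B: 1177 − 877 = 300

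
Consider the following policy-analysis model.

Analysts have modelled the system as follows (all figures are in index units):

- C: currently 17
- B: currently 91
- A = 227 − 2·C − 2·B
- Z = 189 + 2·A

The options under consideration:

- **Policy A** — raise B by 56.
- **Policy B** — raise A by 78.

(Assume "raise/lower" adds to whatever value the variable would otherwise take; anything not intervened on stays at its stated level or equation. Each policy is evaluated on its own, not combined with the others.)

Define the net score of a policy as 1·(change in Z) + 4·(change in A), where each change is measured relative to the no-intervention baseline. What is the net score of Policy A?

Baseline:
  C = 17
  B = 91
  A = 227 − 2·17 − 2·91 = 11
  Z = 189 + 2·11 = 211
Policy A (B + 56):
  C = 17
  B = 91 + 56 = 147
  A = 227 − 2·17 − 2·147 = -101
  Z = 189 + 2·(-101) = -13
ΔZ = -13 − 211 = -224; ΔA = -101 − 11 = -112
Score = 1·(-224) + 4·(-112) = -672

-672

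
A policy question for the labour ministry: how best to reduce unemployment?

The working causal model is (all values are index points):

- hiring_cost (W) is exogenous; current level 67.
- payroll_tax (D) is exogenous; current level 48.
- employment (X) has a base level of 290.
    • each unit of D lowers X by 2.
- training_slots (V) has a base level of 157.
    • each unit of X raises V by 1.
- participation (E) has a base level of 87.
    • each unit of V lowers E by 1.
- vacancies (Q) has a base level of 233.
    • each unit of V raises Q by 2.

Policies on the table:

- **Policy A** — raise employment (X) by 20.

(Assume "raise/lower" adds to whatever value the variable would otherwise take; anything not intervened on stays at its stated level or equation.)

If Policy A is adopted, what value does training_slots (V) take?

371

Policy A (X + 20):
  D = 48
  X = 290 − 2·48 (+20 from intervention) = 214
  V = 157 + 214 = 371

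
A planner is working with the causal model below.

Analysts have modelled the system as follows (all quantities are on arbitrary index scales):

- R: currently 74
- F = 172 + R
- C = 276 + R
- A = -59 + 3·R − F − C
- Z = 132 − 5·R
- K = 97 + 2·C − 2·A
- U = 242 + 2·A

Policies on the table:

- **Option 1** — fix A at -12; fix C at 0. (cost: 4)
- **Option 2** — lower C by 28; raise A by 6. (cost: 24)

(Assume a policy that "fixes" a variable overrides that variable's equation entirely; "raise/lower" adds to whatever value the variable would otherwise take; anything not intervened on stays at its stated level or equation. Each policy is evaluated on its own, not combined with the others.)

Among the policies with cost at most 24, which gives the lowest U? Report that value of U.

Option 1 (A := -12, C := 0):
  R = 74
  F = 172 + 74 = 246
  C = 0
  A = -12
  U = 242 + 2·(-12) = 218
Option 2 (C − 28, A + 6):
  R = 74
  F = 172 + 74 = 246
  C = 276 + 74 (−28 from intervention) = 322
  A = -59 + 3·74 − 246 − 322 (+6 from intervention) = -399
  U = 242 + 2·(-399) = -556
Comparing — Option 1: U=218, Option 2: U=-556. Lowest is -556 (Option 2).

-556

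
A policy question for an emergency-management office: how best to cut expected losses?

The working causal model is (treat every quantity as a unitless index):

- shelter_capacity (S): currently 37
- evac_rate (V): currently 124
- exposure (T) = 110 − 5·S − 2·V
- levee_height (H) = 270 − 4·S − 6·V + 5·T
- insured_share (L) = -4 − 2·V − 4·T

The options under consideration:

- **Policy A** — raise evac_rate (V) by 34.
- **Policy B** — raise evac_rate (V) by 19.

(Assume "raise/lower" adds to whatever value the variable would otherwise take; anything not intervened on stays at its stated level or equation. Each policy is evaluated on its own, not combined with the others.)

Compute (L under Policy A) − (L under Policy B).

90

Policy A (V + 34):
  S = 37
  V = 124 + 34 = 158
  T = 110 − 5·37 − 2·158 = -391
  L = -4 − 2·158 − 4·(-391) = 1244
Policy B (V + 19):
  S = 37
  V = 124 + 19 = 143
  T = 110 − 5·37 − 2·143 = -361
  L = -4 − 2·143 − 4·(-361) = 1154
L: 1244 − 1154 = 90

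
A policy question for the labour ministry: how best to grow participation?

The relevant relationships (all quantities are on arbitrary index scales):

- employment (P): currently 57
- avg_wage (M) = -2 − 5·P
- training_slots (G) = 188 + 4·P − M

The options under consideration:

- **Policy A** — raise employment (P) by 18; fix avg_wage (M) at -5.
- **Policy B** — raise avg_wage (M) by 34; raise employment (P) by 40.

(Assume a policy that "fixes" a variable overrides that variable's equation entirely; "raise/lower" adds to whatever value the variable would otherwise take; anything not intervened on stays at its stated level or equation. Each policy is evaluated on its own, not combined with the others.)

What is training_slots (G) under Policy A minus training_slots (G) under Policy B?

Policy A (P + 18, M := -5):
  P = 57 + 18 = 75
  M = -5
  G = 188 + 4·75 − (-5) = 493
Policy B (M + 34, P + 40):
  P = 57 + 40 = 97
  M = -2 − 5·97 (+34 from intervention) = -453
  G = 188 + 4·97 − (-453) = 1029
G: 493 − 1029 = -536

-536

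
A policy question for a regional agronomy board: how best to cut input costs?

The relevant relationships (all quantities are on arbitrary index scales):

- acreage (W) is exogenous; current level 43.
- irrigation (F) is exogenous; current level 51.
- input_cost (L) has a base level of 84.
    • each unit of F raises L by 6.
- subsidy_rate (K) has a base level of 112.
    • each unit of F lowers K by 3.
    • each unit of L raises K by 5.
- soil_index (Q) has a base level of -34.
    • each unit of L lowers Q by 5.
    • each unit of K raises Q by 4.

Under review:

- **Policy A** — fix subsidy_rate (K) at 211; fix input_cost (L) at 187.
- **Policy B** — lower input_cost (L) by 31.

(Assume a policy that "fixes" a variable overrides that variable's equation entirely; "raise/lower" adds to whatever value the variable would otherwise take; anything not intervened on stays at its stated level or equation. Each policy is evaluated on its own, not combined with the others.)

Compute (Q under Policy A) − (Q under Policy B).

Policy A (K := 211, L := 187):
  F = 51
  L = 187
  K = 211
  Q = -34 − 5·187 + 4·211 = -125
Policy B (L − 31):
  F = 51
  L = 84 + 6·51 (−31 from intervention) = 359
  K = 112 − 3·51 + 5·359 = 1754
  Q = -34 − 5·359 + 4·1754 = 5187
Q: -125 − 5187 = -5312

-5312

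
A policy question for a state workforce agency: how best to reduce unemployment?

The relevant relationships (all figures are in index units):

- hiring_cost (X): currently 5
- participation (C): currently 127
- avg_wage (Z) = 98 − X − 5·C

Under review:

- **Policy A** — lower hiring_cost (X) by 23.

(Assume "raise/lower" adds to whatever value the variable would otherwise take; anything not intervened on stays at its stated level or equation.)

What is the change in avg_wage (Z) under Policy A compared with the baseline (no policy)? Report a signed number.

Baseline:
  X = 5
  C = 127
  Z = 98 − 5 − 5·127 = -542
Policy A (X − 23):
  X = 5 − 23 = -18
  C = 127
  Z = 98 − (-18) − 5·127 = -519
Change in Z: -519 − (-542) = 23

23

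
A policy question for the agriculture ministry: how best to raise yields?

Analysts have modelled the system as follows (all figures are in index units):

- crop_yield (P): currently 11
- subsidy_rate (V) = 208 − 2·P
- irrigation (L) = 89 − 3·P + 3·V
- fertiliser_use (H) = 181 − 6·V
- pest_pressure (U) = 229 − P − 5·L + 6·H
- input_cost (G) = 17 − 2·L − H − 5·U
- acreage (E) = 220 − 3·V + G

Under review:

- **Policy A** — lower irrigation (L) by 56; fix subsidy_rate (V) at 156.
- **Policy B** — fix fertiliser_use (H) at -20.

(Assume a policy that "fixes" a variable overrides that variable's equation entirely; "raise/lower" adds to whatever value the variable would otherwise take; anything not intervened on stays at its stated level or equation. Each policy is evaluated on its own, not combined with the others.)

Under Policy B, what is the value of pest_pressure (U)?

Policy B (H := -20):
  P = 11
  V = 208 − 2·11 = 186
  L = 89 − 3·11 + 3·186 = 614
  H = -20
  U = 229 − 11 − 5·614 + 6·(-20) = -2972

-2972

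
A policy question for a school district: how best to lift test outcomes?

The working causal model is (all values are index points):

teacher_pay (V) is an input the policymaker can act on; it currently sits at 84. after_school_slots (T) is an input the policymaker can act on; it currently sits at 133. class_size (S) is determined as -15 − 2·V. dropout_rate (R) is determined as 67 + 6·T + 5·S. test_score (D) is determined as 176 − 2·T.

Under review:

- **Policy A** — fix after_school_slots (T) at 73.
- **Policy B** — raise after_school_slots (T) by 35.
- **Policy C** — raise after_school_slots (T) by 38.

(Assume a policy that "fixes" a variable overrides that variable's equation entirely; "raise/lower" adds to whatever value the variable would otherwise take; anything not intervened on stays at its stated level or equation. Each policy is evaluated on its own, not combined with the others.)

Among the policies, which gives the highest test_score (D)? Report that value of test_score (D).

30

Policy A (T := 73):
  T = 73
  D = 176 − 2·73 = 30
Policy B (T + 35):
  T = 133 + 35 = 168
  D = 176 − 2·168 = -160
Policy C (T + 38):
  T = 133 + 38 = 171
  D = 176 − 2·171 = -166
Comparing — Policy A: D=30, Policy B: D=-160, Policy C: D=-166. Highest is 30 (Policy A).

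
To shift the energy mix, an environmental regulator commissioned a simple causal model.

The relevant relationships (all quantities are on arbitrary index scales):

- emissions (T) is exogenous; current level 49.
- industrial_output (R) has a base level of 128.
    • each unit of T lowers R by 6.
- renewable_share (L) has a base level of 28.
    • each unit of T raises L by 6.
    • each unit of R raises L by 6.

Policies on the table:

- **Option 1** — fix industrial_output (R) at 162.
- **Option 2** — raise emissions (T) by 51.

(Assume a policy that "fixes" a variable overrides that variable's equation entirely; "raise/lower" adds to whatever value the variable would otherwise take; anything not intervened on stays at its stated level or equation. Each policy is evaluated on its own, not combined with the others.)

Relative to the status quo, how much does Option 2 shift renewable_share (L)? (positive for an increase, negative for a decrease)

Baseline:
  T = 49
  R = 128 − 6·49 = -166
  L = 28 + 6·49 + 6·(-166) = -674
Option 2 (T + 51):
  T = 49 + 51 = 100
  R = 128 − 6·100 = -472
  L = 28 + 6·100 + 6·(-472) = -2204
Change in L: -2204 − (-674) = -1530

-1530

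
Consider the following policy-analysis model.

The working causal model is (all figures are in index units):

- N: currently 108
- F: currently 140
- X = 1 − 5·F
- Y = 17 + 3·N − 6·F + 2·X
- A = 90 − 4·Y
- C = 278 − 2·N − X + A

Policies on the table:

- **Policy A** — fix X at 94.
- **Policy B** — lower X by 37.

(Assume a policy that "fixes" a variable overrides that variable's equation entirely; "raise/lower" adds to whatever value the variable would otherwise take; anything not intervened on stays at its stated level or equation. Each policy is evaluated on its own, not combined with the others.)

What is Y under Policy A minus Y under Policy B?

Policy A (X := 94):
  N = 108
  F = 140
  X = 94
  Y = 17 + 3·108 − 6·140 + 2·94 = -311
Policy B (X − 37):
  N = 108
  F = 140
  X = 1 − 5·140 (−37 from intervention) = -736
  Y = 17 + 3·108 − 6·140 + 2·(-736) = -1971
Y: -311 − (-1971) = 1660

1660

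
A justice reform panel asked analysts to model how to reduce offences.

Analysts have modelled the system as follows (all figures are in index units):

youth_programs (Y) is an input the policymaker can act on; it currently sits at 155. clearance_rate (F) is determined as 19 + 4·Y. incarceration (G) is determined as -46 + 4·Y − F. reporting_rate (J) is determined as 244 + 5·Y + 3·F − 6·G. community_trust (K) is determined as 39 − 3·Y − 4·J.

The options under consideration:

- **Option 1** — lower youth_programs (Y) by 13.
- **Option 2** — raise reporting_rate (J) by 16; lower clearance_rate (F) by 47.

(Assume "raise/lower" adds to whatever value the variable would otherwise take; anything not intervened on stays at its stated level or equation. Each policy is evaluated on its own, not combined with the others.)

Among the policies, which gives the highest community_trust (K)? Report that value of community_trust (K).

Option 1 (Y − 13):
  Y = 155 − 13 = 142
  F = 19 + 4·142 = 587
  G = -46 + 4·142 − 587 = -65
  J = 244 + 5·142 + 3·587 − 6·(-65) = 3105
  K = 39 − 3·142 − 4·3105 = -12807
Option 2 (J + 16, F − 47):
  Y = 155
  F = 19 + 4·155 (−47 from intervention) = 592
  G = -46 + 4·155 − 592 = -18
  J = 244 + 5·155 + 3·592 − 6·(-18) (+16 from intervention) = 2919
  K = 39 − 3·155 − 4·2919 = -12102
Comparing — Option 1: K=-12807, Option 2: K=-12102. Highest is -12102 (Option 2).

-12102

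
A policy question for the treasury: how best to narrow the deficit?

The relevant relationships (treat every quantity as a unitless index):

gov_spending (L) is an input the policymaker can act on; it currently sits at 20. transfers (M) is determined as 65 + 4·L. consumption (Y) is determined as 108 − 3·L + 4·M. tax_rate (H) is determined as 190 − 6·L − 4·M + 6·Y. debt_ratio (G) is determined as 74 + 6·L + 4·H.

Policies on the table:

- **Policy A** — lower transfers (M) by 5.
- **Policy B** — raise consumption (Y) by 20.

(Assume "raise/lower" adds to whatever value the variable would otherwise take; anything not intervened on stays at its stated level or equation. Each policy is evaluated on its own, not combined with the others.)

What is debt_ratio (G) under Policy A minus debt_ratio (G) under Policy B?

Policy A (M − 5):
  L = 20
  M = 65 + 4·20 (−5 from intervention) = 140
  Y = 108 − 3·20 + 4·140 = 608
  H = 190 − 6·20 − 4·140 + 6·608 = 3158
  G = 74 + 6·20 + 4·3158 = 12826
Policy B (Y + 20):
  L = 20
  M = 65 + 4·20 = 145
  Y = 108 − 3·20 + 4·145 (+20 from intervention) = 648
  H = 190 − 6·20 − 4·145 + 6·648 = 3378
  G = 74 + 6·20 + 4·3378 = 13706
G: 12826 − 13706 = -880

-880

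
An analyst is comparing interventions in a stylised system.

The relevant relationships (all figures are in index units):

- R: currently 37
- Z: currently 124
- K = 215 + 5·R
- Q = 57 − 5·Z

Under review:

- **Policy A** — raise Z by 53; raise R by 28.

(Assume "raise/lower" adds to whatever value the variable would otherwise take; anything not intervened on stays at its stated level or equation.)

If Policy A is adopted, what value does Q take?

Policy A (Z + 53, R + 28):
  Z = 124 + 53 = 177
  Q = 57 − 5·177 = -828

-828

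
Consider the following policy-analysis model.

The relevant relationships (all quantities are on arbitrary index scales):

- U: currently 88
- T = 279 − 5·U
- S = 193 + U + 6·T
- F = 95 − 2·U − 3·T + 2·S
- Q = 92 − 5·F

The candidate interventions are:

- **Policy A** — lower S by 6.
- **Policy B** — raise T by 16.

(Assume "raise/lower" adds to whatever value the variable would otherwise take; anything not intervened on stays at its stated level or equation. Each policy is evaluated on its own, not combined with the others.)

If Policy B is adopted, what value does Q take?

4212

Policy B (T + 16):
  U = 88
  T = 279 − 5·88 (+16 from intervention) = -145
  S = 193 + 88 + 6·(-145) = -589
  F = 95 − 2·88 − 3·(-145) + 2·(-589) = -824
  Q = 92 − 5·(-824) = 4212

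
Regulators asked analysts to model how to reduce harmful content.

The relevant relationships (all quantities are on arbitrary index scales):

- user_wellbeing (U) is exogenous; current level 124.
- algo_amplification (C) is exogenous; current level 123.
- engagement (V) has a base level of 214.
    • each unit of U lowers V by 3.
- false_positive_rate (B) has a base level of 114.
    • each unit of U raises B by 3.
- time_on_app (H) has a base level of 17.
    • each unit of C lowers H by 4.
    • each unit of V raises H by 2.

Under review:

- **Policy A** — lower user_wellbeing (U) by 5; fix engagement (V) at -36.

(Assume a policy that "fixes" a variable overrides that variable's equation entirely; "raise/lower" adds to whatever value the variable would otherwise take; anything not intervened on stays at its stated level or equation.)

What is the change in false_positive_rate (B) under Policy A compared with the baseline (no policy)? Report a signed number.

-15

Baseline:
  U = 124
  B = 114 + 3·124 = 486
Policy A (U − 5, V := -36):
  U = 124 − 5 = 119
  B = 114 + 3·119 = 471
Change in B: 471 − 486 = -15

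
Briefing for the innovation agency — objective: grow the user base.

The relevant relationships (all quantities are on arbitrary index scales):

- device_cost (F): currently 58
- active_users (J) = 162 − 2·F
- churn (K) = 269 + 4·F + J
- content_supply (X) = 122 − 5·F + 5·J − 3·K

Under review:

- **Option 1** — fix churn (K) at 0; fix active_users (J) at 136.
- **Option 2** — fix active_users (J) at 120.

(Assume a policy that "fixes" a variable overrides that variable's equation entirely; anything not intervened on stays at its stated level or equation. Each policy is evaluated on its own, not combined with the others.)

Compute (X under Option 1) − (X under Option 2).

1943

Option 1 (K := 0, J := 136):
  F = 58
  J = 136
  K = 0
  X = 122 − 5·58 + 5·136 − 3·0 = 512
Option 2 (J := 120):
  F = 58
  J = 120
  K = 269 + 4·58 + 120 = 621
  X = 122 − 5·58 + 5·120 − 3·621 = -1431
X: 512 − (-1431) = 1943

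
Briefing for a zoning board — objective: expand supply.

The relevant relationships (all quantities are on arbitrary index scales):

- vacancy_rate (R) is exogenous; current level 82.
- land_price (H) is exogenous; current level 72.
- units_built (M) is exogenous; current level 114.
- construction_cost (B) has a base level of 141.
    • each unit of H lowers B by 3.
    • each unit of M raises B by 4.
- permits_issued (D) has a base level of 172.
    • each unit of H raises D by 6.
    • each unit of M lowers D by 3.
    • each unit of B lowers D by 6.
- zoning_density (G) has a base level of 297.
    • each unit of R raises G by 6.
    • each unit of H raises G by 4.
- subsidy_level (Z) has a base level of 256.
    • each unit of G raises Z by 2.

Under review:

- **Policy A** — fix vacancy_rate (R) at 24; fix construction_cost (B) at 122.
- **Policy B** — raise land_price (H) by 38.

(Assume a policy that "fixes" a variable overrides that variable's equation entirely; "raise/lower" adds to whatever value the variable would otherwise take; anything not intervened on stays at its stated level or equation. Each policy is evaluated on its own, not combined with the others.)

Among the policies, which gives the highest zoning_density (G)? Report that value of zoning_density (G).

Policy A (R := 24, B := 122):
  R = 24
  H = 72
  G = 297 + 6·24 + 4·72 = 729
Policy B (H + 38):
  R = 82
  H = 72 + 38 = 110
  G = 297 + 6·82 + 4·110 = 1229
Comparing — Policy A: G=729, Policy B: G=1229. Highest is 1229 (Policy B).

1229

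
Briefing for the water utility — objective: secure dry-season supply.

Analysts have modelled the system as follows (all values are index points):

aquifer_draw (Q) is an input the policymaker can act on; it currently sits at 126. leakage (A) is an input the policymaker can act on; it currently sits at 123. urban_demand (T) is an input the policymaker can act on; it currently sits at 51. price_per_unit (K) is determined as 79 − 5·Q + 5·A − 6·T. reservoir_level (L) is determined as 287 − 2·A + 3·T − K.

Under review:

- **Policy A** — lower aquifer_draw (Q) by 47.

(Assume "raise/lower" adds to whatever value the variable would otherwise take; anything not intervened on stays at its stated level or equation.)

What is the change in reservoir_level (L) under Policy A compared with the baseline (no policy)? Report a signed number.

Baseline:
  Q = 126
  A = 123
  T = 51
  K = 79 − 5·126 + 5·123 − 6·51 = -242
  L = 287 − 2·123 + 3·51 − (-242) = 436
Policy A (Q − 47):
  Q = 126 − 47 = 79
  A = 123
  T = 51
  K = 79 − 5·79 + 5·123 − 6·51 = -7
  L = 287 − 2·123 + 3·51 − (-7) = 201
Change in L: 201 − 436 = -235

-235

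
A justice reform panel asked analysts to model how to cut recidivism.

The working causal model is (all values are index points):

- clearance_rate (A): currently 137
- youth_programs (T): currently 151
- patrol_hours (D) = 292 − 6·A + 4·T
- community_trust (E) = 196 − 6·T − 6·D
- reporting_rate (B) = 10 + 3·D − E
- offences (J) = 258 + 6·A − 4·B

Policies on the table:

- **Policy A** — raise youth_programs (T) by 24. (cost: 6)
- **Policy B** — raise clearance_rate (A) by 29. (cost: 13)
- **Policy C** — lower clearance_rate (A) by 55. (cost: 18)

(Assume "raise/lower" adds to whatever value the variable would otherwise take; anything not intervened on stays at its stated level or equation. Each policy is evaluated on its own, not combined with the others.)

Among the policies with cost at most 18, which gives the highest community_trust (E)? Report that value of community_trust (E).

-110

Policy A (T + 24):
  A = 137
  T = 151 + 24 = 175
  D = 292 − 6·137 + 4·175 = 170
  E = 196 − 6·175 − 6·170 = -1874
Policy B (A + 29):
  A = 137 + 29 = 166
  T = 151
  D = 292 − 6·166 + 4·151 = -100
  E = 196 − 6·151 − 6·(-100) = -110
Policy C (A − 55):
  A = 137 − 55 = 82
  T = 151
  D = 292 − 6·82 + 4·151 = 404
  E = 196 − 6·151 − 6·404 = -3134
Comparing — Policy A: E=-1874, Policy B: E=-110, Policy C: E=-3134. Highest is -110 (Policy B).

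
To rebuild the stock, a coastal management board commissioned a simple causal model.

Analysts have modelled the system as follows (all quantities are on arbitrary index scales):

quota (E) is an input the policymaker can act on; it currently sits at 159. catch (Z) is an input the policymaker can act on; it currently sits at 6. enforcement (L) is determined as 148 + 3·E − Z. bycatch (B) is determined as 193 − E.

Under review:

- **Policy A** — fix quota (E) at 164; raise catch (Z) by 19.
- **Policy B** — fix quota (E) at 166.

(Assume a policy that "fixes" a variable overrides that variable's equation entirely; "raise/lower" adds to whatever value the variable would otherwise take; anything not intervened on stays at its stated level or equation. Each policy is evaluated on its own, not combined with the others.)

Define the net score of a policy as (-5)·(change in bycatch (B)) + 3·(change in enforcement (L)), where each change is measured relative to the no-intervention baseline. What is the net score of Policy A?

Baseline:
  E = 159
  Z = 6
  L = 148 + 3·159 − 6 = 619
  B = 193 − 159 = 34
Policy A (E := 164, Z + 19):
  E = 164
  Z = 6 + 19 = 25
  L = 148 + 3·164 − 25 = 615
  B = 193 − 164 = 29
ΔB = 29 − 34 = -5; ΔL = 615 − 619 = -4
Score = (-5)·(-5) + 3·(-4) = 13

13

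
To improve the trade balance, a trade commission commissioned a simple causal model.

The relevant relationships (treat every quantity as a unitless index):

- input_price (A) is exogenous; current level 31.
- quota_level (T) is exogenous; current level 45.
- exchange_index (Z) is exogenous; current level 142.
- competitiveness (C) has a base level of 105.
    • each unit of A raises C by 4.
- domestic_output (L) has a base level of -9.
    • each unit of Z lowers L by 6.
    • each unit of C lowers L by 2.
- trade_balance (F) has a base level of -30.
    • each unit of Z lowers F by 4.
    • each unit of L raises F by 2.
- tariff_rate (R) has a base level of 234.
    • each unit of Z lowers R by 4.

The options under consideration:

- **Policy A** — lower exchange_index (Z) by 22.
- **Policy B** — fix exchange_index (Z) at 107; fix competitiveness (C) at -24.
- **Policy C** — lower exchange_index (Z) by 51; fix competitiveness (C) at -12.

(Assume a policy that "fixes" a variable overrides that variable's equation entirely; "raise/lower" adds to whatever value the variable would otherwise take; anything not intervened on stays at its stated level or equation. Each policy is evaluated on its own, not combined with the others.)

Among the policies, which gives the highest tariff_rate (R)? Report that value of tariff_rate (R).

-130

Policy A (Z − 22):
  Z = 142 − 22 = 120
  R = 234 − 4·120 = -246
Policy B (Z := 107, C := -24):
  Z = 107
  R = 234 − 4·107 = -194
Policy C (Z − 51, C := -12):
  Z = 142 − 51 = 91
  R = 234 − 4·91 = -130
Comparing — Policy A: R=-246, Policy B: R=-194, Policy C: R=-130. Highest is -130 (Policy C).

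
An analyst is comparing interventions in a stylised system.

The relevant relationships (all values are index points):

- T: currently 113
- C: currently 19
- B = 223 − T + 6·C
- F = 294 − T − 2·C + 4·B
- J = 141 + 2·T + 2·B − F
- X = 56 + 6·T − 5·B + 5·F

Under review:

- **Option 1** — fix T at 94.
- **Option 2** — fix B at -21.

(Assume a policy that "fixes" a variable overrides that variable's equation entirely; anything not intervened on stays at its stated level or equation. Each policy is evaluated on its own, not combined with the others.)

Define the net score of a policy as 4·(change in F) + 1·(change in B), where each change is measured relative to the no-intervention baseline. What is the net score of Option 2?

-4165

Baseline:
  T = 113
  C = 19
  B = 223 − 113 + 6·19 = 224
  F = 294 − 113 − 2·19 + 4·224 = 1039
Option 2 (B := -21):
  T = 113
  C = 19
  B = -21
  F = 294 − 113 − 2·19 + 4·(-21) = 59
ΔF = 59 − 1039 = -980; ΔB = -21 − 224 = -245
Score = 4·(-980) + 1·(-245) = -4165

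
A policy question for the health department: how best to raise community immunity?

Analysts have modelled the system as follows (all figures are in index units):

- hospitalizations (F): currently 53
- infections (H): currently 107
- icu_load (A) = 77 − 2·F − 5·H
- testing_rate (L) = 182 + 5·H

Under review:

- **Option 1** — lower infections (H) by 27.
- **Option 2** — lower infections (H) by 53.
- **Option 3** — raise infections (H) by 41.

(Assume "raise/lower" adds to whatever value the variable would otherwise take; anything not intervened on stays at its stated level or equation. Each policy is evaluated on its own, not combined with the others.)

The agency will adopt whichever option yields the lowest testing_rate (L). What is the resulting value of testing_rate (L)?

Option 1 (H − 27):
  H = 107 − 27 = 80
  L = 182 + 5·80 = 582
Option 2 (H − 53):
  H = 107 − 53 = 54
  L = 182 + 5·54 = 452
Option 3 (H + 41):
  H = 107 + 41 = 148
  L = 182 + 5·148 = 922
Comparing — Option 1: L=582, Option 2: L=452, Option 3: L=922. Lowest is 452 (Option 2).

452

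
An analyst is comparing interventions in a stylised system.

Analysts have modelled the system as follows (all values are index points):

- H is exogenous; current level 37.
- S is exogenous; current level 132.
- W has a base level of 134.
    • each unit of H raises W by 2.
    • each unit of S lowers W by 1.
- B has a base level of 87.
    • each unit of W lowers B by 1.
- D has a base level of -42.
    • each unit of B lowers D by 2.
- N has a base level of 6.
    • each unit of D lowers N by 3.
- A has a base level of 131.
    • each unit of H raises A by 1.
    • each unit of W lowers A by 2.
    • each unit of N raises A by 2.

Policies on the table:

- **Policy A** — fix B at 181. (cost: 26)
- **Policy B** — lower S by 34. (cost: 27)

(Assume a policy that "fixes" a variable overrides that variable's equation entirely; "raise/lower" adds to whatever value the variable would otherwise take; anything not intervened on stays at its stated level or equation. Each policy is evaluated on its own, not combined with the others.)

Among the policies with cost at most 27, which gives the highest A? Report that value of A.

Policy A (B := 181):
  H = 37
  S = 132
  W = 134 + 2·37 − 132 = 76
  B = 181
  D = -42 − 2·181 = -404
  N = 6 − 3·(-404) = 1218
  A = 131 + 37 − 2·76 + 2·1218 = 2452
Policy B (S − 34):
  H = 37
  S = 132 − 34 = 98
  W = 134 + 2·37 − 98 = 110
  B = 87 − 110 = -23
  D = -42 − 2·(-23) = 4
  N = 6 − 3·4 = -6
  A = 131 + 37 − 2·110 + 2·(-6) = -64
Comparing — Policy A: A=2452, Policy B: A=-64. Highest is 2452 (Policy A).

2452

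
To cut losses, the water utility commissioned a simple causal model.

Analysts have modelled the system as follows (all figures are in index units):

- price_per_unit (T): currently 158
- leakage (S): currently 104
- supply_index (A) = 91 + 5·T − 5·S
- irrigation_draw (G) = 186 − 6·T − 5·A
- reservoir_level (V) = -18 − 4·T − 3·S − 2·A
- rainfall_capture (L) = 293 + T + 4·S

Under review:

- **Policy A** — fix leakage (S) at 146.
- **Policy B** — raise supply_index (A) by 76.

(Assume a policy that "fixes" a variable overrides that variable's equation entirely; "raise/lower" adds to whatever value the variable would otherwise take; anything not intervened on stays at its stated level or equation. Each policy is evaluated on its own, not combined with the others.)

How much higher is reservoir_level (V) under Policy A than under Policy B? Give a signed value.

446

Policy A (S := 146):
  T = 158
  S = 146
  A = 91 + 5·158 − 5·146 = 151
  V = -18 − 4·158 − 3·146 − 2·151 = -1390
Policy B (A + 76):
  T = 158
  S = 104
  A = 91 + 5·158 − 5·104 (+76 from intervention) = 437
  V = -18 − 4·158 − 3·104 − 2·437 = -1836
V: -1390 − (-1836) = 446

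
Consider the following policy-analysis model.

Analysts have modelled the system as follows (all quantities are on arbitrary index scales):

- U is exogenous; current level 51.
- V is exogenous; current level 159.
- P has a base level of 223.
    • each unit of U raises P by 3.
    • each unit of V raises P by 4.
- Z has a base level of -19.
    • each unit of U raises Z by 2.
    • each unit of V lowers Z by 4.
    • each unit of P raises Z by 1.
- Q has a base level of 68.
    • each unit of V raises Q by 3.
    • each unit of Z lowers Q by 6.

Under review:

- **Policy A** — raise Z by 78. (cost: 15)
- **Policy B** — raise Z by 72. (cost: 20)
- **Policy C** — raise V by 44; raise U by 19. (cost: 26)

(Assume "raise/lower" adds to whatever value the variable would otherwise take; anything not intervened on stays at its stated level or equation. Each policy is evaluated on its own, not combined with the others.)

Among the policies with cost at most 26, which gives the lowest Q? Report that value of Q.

-2677

Policy A (Z + 78):
  U = 51
  V = 159
  P = 223 + 3·51 + 4·159 = 1012
  Z = -19 + 2·51 − 4·159 + 1012 (+78 from intervention) = 537
  Q = 68 + 3·159 − 6·537 = -2677
Policy B (Z + 72):
  U = 51
  V = 159
  P = 223 + 3·51 + 4·159 = 1012
  Z = -19 + 2·51 − 4·159 + 1012 (+72 from intervention) = 531
  Q = 68 + 3·159 − 6·531 = -2641
Policy C (V + 44, U + 19):
  U = 51 + 19 = 70
  V = 159 + 44 = 203
  P = 223 + 3·70 + 4·203 = 1245
  Z = -19 + 2·70 − 4·203 + 1245 = 554
  Q = 68 + 3·203 − 6·554 = -2647
Comparing — Policy A: Q=-2677, Policy B: Q=-2641, Policy C: Q=-2647. Lowest is -2677 (Policy A).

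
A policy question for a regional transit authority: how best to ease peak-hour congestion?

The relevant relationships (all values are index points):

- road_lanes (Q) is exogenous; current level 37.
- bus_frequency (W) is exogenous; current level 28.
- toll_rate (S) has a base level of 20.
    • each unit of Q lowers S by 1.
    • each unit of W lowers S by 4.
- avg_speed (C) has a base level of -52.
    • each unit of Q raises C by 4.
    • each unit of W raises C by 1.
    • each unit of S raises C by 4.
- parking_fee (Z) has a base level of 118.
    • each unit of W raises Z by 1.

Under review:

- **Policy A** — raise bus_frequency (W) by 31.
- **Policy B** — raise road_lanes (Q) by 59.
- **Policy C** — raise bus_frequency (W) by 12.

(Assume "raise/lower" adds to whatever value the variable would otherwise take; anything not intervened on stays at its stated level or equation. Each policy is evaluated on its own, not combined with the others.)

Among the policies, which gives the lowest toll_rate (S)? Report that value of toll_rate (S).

-253

Policy A (W + 31):
  Q = 37
  W = 28 + 31 = 59
  S = 20 − 37 − 4·59 = -253
Policy B (Q + 59):
  Q = 37 + 59 = 96
  W = 28
  S = 20 − 96 − 4·28 = -188
Policy C (W + 12):
  Q = 37
  W = 28 + 12 = 40
  S = 20 − 37 − 4·40 = -177
Comparing — Policy A: S=-253, Policy B: S=-188, Policy C: S=-177. Lowest is -253 (Policy A).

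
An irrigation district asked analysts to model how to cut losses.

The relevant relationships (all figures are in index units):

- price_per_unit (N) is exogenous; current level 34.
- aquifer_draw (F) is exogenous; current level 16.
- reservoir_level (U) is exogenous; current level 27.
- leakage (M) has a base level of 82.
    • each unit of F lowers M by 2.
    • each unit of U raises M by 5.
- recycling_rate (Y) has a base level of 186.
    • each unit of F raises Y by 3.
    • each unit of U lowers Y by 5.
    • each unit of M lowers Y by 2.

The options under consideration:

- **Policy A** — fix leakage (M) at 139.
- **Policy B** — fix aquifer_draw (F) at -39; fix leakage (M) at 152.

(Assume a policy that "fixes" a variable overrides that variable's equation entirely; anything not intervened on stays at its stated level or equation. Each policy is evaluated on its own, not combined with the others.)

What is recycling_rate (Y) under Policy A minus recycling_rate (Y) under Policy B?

Policy A (M := 139):
  F = 16
  U = 27
  M = 139
  Y = 186 + 3·16 − 5·27 − 2·139 = -179
Policy B (F := -39, M := 152):
  F = -39
  U = 27
  M = 152
  Y = 186 + 3·(-39) − 5·27 − 2·152 = -370
Y: -179 − (-370) = 191

191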